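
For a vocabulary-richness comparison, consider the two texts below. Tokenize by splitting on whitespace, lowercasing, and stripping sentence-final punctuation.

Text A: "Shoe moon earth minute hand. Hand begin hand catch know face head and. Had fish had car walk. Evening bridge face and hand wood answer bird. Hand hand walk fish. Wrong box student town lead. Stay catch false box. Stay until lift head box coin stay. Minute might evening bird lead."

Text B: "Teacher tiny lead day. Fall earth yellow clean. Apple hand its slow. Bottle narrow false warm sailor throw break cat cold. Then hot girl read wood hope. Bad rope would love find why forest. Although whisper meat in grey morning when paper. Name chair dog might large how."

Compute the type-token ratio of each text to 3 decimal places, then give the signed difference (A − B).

TTR(A) = 31/51 = 0.608
TTR(B) = 48/48 = 1.000
Difference = 0.608 − 1.000 = -0.392

-0.392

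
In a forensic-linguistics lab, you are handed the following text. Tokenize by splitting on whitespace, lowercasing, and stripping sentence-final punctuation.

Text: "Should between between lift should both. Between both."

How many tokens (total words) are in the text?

8

Tokens: should, between, between, lift, should, both, between, both
N = 8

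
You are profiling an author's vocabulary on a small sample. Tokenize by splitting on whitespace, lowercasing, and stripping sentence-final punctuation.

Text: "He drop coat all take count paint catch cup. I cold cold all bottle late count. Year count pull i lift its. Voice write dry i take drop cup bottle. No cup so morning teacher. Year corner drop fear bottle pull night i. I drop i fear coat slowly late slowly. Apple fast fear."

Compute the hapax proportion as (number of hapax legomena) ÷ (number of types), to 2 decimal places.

0.53

Frequencies: i:6, drop:4, count:3, cup:3, bottle:3, fear:3, coat:2, all:2, take:2, cold:2, late:2, year:2, pull:2, slowly:2, he:1, paint:1, catch:1, lift:1, its:1, voice:1, … (10 more, each freq 1)
Hapax count = 16; type count = 30.
Ratio = 16 / 30 = 0.53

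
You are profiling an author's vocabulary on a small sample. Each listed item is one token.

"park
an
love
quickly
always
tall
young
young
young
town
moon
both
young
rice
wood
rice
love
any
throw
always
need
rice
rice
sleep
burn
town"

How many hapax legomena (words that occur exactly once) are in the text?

12

Frequencies: young:4, rice:4, love:2, always:2, town:2, park:1, an:1, quickly:1, tall:1, moon:1, both:1, wood:1, any:1, throw:1, need:1, sleep:1, burn:1
Hapax (freq=1): an, any, both, burn, moon, need, park, quickly, sleep, tall, throw, wood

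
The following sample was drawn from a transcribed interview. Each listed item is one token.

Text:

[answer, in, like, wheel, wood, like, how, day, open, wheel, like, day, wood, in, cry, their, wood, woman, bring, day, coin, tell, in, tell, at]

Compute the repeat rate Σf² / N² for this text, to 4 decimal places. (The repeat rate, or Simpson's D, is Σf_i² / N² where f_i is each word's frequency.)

Frequencies: in:3, like:3, wood:3, day:3, wheel:2, tell:2, answer:1, how:1, open:1, cry:1, their:1, woman:1, bring:1, coin:1, at:1
Σf² = 53; N² = 625
Repeat rate = 53 / 625 = 0.0848

0.0848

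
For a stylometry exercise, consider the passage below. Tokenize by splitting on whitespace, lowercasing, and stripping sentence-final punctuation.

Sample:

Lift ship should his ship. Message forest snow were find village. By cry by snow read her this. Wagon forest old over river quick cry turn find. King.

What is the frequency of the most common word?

2

Frequencies: ship:2, forest:2, snow:2, find:2, by:2, cry:2, lift:1, should:1, his:1, message:1, were:1, village:1, read:1, her:1, this:1, wagon:1, old:1, over:1, river:1, quick:1, … (2 more, each freq 1)
Most common: 'ship' with frequency 2.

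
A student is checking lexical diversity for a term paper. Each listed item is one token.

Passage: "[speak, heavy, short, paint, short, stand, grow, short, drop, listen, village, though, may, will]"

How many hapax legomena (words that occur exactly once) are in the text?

11

Frequencies: short:3, speak:1, heavy:1, paint:1, stand:1, grow:1, drop:1, listen:1, village:1, though:1, may:1, will:1
Hapax (freq=1): drop, grow, heavy, listen, may, paint, speak, stand, though, village, will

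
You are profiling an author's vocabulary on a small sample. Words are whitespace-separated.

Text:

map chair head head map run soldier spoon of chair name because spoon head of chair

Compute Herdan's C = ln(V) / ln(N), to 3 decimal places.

0.792

N = 16, V = 9.
ln(V) = 2.197225, ln(N) = 2.772589
C = 2.197225 / 2.772589 = 0.792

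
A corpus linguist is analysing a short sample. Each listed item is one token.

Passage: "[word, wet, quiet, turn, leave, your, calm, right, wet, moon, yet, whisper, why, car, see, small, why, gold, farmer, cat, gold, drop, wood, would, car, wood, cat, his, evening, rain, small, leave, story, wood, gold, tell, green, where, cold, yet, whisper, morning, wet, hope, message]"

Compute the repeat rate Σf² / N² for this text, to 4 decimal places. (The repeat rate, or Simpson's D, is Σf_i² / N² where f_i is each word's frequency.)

Frequencies: wet:3, gold:3, wood:3, leave:2, yet:2, whisper:2, why:2, car:2, small:2, cat:2, word:1, quiet:1, turn:1, your:1, calm:1, right:1, moon:1, see:1, farmer:1, drop:1, … (12 more, each freq 1)
Σf² = 77; N² = 2025
Repeat rate = 77 / 2025 = 0.0380

0.0380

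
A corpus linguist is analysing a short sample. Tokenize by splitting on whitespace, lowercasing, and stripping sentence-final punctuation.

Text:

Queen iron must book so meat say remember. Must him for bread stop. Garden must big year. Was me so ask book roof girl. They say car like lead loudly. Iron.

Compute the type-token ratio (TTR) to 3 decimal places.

0.806

N = 31 tokens, V = 25 types.
TTR = V / N = 25 / 31 = 0.806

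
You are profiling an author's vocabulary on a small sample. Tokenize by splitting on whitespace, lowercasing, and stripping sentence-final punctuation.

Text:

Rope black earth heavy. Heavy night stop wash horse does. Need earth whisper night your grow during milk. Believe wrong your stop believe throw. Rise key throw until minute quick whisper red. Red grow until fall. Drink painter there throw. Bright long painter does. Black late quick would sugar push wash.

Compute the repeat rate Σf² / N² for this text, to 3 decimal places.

0.033

Frequencies: throw:3, black:2, earth:2, heavy:2, night:2, stop:2, wash:2, does:2, whisper:2, your:2, grow:2, believe:2, until:2, quick:2, red:2, painter:2, rope:1, horse:1, need:1, during:1, … (14 more, each freq 1)
Σf² = 87; N² = 2601
Repeat rate = 87 / 2601 = 0.033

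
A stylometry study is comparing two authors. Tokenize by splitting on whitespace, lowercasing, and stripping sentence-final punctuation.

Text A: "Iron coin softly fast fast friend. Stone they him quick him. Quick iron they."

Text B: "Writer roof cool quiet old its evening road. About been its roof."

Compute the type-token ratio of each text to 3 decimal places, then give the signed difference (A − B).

TTR(A) = 9/14 = 0.643
TTR(B) = 10/12 = 0.833
Difference = 0.643 − 0.833 = -0.190

-0.190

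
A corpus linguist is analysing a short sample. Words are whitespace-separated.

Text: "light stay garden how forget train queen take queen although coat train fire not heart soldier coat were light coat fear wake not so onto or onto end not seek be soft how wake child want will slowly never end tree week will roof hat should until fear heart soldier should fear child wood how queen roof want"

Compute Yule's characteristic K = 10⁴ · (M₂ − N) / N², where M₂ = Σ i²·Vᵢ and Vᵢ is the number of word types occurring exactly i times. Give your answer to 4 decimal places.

Frequencies: how:3, queen:3, coat:3, not:3, fear:3, light:2, train:2, heart:2, soldier:2, wake:2, onto:2, end:2, child:2, want:2, will:2, roof:2, should:2, stay:1, garden:1, forget:1, … (16 more, each freq 1)
N = 58. Frequency spectrum: V_1=19, V_2=12, V_3=5
M₂ = 1²·19 + 2²·12 + 3²·5 = 112
K = 10000 × (112 − 58) / 58² = 160.5232

160.5232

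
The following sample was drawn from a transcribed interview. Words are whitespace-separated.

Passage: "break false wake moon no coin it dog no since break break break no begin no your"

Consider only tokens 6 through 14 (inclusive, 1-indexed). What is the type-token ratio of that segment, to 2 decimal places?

0.67

Segment tokens 6–14: coin, it, dog, no, since, break, break, break, no
Segment N = 9, segment V = 6.
TTR = 6 / 9 = 0.67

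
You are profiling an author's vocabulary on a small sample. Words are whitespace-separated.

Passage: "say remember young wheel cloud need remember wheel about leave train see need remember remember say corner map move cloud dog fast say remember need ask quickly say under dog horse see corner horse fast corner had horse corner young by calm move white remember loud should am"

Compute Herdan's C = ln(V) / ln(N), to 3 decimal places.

0.842

N = 48, V = 26.
ln(V) = 3.258097, ln(N) = 3.871201
C = 3.258097 / 3.871201 = 0.842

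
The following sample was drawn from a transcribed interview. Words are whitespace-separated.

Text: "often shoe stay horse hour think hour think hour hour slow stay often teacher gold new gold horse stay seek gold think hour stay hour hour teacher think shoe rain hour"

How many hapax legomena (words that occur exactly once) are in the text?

4

Frequencies: hour:8, stay:4, think:4, gold:3, often:2, shoe:2, horse:2, teacher:2, slow:1, new:1, seek:1, rain:1
Hapax (freq=1): new, rain, seek, slow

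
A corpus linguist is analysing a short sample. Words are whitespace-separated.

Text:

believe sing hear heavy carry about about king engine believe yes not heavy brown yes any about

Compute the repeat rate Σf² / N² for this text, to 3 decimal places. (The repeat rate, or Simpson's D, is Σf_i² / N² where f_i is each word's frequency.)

Frequencies: about:3, believe:2, heavy:2, yes:2, sing:1, hear:1, carry:1, king:1, engine:1, not:1, brown:1, any:1
Σf² = 29; N² = 289
Repeat rate = 29 / 289 = 0.100

0.100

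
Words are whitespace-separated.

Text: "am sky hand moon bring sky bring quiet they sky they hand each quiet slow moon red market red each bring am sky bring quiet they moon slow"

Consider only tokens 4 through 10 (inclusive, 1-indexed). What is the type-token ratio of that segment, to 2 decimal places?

0.71

Segment tokens 4–10: moon, bring, sky, bring, quiet, they, sky
Segment N = 7, segment V = 5.
TTR = 5 / 7 = 0.71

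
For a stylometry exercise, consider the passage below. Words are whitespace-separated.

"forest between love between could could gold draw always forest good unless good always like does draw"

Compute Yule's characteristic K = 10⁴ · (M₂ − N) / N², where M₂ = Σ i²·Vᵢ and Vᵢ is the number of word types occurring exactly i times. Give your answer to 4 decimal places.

Frequencies: forest:2, between:2, could:2, draw:2, always:2, good:2, love:1, gold:1, unless:1, like:1, does:1
N = 17. Frequency spectrum: V_1=5, V_2=6
M₂ = 1²·5 + 2²·6 = 29
K = 10000 × (29 − 17) / 17² = 415.2249

415.2249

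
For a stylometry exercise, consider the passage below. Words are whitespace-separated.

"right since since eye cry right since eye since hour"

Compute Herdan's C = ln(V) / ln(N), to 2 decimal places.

0.70

N = 10, V = 5.
ln(V) = 1.609438, ln(N) = 2.302585
C = 1.609438 / 2.302585 = 0.70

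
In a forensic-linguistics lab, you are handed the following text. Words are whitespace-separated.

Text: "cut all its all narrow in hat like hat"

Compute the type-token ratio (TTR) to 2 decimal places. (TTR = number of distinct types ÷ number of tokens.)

0.78

N = 9 tokens, V = 7 types.
TTR = V / N = 7 / 9 = 0.78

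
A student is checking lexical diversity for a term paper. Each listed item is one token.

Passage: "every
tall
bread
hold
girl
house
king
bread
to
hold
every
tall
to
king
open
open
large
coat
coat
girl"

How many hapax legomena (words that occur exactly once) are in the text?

2

Frequencies: every:2, tall:2, bread:2, hold:2, girl:2, king:2, to:2, open:2, coat:2, house:1, large:1
Hapax (freq=1): house, large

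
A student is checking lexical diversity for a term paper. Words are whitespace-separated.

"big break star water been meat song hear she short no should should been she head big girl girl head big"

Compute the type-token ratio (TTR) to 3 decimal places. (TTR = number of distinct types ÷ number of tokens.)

0.667

N = 21 tokens, V = 14 types.
TTR = V / N = 14 / 21 = 0.667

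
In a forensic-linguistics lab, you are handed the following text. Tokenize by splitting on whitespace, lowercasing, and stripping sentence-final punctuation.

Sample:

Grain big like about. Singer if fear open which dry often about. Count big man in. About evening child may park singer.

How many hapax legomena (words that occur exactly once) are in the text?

Frequencies: about:3, big:2, singer:2, grain:1, like:1, if:1, fear:1, open:1, which:1, dry:1, often:1, count:1, man:1, in:1, evening:1, child:1, may:1, park:1
Hapax (freq=1): child, count, dry, evening, fear, grain, if, in, like, man, may, often, open, park, which

15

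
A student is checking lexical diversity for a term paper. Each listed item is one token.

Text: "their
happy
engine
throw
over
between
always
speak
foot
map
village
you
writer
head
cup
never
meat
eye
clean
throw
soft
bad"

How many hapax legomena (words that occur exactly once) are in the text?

Frequencies: throw:2, their:1, happy:1, engine:1, over:1, between:1, always:1, speak:1, foot:1, map:1, village:1, you:1, writer:1, head:1, cup:1, never:1, meat:1, eye:1, clean:1, soft:1, … (1 more, each freq 1)
Hapax (freq=1): always, bad, between, clean, cup, engine, eye, foot, happy, head, map, meat, never, over, soft, speak, their, village, writer, you

20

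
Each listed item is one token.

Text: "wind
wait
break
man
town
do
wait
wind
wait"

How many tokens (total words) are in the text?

Tokens: wind, wait, break, man, town, do, wait, wind, wait
N = 9

9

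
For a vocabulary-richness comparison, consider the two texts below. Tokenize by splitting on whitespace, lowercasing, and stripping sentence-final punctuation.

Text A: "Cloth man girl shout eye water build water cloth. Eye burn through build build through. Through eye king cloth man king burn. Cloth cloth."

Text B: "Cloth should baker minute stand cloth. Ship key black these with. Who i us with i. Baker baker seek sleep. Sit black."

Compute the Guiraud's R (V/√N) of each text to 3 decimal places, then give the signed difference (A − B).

-1.370

A: V=10, N=24, R=2.041
B: V=16, N=22, R=3.411
Difference = 2.041 − 3.411 = -1.370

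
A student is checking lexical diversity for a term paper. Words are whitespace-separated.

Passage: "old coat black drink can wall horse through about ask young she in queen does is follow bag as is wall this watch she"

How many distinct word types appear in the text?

Distinct types: {about, as, ask, bag, black, can, coat, does, drink, follow, horse, in, is, old, queen, she, this, through, wall, watch, young}
V = 21

21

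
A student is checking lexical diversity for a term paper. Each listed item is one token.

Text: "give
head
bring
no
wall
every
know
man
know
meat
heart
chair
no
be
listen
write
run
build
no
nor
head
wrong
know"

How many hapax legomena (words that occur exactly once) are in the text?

15

Frequencies: no:3, know:3, head:2, give:1, bring:1, wall:1, every:1, man:1, meat:1, heart:1, chair:1, be:1, listen:1, write:1, run:1, build:1, nor:1, wrong:1
Hapax (freq=1): be, bring, build, chair, every, give, heart, listen, man, meat, nor, run, wall, write, wrong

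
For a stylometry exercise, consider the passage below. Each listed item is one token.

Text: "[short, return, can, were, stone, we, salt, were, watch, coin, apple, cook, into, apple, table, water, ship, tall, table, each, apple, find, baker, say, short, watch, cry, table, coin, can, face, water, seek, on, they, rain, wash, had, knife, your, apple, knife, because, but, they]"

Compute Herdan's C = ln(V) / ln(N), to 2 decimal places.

0.91

N = 45, V = 32.
ln(V) = 3.465736, ln(N) = 3.806662
C = 3.465736 / 3.806662 = 0.91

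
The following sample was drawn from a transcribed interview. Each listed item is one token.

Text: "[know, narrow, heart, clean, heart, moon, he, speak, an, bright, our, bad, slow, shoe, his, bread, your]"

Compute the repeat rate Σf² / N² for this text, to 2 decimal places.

Frequencies: heart:2, know:1, narrow:1, clean:1, moon:1, he:1, speak:1, an:1, bright:1, our:1, bad:1, slow:1, shoe:1, his:1, bread:1, your:1
Σf² = 19; N² = 289
Repeat rate = 19 / 289 = 0.07

0.07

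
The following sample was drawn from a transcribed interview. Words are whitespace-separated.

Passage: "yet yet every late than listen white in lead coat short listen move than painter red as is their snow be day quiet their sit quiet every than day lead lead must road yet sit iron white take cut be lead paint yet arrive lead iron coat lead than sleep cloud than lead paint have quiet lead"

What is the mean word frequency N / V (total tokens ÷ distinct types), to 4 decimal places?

N = 57 tokens, V = 31 types.
Mean frequency = N / V = 57 / 31 = 1.8387

1.8387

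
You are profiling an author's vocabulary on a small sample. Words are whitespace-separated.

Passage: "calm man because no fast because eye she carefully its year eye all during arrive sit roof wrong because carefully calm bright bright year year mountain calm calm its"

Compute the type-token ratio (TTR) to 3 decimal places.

N = 29 tokens, V = 18 types.
TTR = V / N = 18 / 29 = 0.621

0.621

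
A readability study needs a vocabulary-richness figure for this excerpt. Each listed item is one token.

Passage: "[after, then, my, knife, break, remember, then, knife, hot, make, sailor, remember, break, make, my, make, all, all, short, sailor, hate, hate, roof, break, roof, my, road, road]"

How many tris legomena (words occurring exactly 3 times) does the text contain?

3

Frequencies: my:3, break:3, make:3, then:2, knife:2, remember:2, sailor:2, all:2, hate:2, roof:2, road:2, after:1, hot:1, short:1
Words with frequency 3: break, make, my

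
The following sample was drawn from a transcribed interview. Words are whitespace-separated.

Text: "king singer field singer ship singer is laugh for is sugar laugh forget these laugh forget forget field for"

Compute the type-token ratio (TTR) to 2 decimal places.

N = 19 tokens, V = 10 types.
TTR = V / N = 10 / 19 = 0.53

0.53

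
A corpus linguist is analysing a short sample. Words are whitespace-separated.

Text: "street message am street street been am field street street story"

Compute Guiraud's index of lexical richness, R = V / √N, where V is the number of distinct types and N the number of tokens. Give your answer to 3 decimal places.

N = 11, V = 6.
√N = 3.316625
R = 6 / 3.316625 = 1.809

1.809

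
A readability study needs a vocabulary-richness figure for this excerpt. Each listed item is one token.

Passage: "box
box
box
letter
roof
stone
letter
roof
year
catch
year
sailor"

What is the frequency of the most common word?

Frequencies: box:3, letter:2, roof:2, year:2, stone:1, catch:1, sailor:1
Most common: 'box' with frequency 3.

3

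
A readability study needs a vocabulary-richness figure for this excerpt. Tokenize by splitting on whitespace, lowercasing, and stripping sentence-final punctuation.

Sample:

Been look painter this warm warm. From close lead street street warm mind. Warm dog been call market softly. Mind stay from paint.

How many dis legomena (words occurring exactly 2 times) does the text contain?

Frequencies: warm:4, been:2, from:2, street:2, mind:2, look:1, painter:1, this:1, close:1, lead:1, dog:1, call:1, market:1, softly:1, stay:1, paint:1
Words with frequency 2: been, from, mind, street

4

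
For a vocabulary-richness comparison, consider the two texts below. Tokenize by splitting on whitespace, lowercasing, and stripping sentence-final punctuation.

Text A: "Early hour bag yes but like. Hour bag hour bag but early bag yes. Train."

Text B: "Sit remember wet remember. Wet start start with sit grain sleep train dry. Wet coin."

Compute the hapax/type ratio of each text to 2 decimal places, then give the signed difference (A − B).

-0.31

A: hapax=2, V=7, ratio=0.29
B: hapax=6, V=10, ratio=0.60
Difference = 0.29 − 0.60 = -0.31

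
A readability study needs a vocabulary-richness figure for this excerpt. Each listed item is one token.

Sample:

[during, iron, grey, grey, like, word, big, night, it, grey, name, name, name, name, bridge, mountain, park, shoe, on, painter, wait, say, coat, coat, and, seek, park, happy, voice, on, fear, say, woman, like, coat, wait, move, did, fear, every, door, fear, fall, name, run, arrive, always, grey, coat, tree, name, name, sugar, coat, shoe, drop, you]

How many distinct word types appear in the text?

36

Distinct types: {always, and, arrive, big, bridge, coat, did, door, drop, during, every, fall, fear, grey, happy, iron, it, like, mountain, move, name, night, on, painter, park, run, say, seek, shoe, sugar, tree, voice, wait, woman, word, you}
V = 36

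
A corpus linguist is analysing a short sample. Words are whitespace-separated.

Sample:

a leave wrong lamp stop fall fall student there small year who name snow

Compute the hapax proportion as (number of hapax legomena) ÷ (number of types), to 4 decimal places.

Frequencies: fall:2, a:1, leave:1, wrong:1, lamp:1, stop:1, student:1, there:1, small:1, year:1, who:1, name:1, snow:1
Hapax count = 12; type count = 13.
Ratio = 12 / 13 = 0.9231

0.9231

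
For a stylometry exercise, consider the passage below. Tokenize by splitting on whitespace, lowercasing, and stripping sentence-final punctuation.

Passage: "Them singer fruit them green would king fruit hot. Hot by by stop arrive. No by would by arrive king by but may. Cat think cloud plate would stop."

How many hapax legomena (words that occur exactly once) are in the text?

Frequencies: by:5, would:3, them:2, fruit:2, king:2, hot:2, stop:2, arrive:2, singer:1, green:1, no:1, but:1, may:1, cat:1, think:1, cloud:1, plate:1
Hapax (freq=1): but, cat, cloud, green, may, no, plate, singer, think

9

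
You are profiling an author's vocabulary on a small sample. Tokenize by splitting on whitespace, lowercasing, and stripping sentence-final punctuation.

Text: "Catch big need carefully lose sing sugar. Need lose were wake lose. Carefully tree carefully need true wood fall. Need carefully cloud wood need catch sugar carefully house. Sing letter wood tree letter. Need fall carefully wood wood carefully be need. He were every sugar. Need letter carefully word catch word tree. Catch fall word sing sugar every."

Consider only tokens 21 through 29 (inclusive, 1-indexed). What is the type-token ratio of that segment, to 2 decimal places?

Segment tokens 21–29: carefully, cloud, wood, need, catch, sugar, carefully, house, sing
Segment N = 9, segment V = 8.
TTR = 8 / 9 = 0.89

0.89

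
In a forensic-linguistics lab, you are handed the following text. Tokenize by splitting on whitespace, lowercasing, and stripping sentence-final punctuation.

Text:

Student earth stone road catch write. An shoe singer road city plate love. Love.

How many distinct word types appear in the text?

12

Distinct types: {an, catch, city, earth, love, plate, road, shoe, singer, stone, student, write}
V = 12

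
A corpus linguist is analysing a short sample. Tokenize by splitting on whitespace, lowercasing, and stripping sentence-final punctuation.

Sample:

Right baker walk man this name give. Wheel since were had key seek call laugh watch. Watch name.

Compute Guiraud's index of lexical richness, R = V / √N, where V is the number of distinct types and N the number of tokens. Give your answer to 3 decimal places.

3.771

N = 18, V = 16.
√N = 4.242641
R = 16 / 4.242641 = 3.771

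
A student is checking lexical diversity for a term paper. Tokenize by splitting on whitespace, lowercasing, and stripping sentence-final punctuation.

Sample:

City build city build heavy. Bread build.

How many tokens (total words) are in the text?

Tokens: city, build, city, build, heavy, bread, build
N = 7

7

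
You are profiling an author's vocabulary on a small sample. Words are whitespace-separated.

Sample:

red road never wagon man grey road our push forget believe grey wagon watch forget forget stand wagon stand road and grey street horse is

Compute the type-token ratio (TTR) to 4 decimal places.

0.6400

N = 25 tokens, V = 16 types.
TTR = V / N = 16 / 25 = 0.6400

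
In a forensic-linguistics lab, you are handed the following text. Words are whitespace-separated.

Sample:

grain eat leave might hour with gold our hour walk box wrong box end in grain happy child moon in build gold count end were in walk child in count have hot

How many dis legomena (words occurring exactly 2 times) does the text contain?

Frequencies: in:4, grain:2, hour:2, gold:2, walk:2, box:2, end:2, child:2, count:2, eat:1, leave:1, might:1, with:1, our:1, wrong:1, happy:1, moon:1, build:1, were:1, have:1, … (1 more, each freq 1)
Words with frequency 2: box, child, count, end, gold, grain, hour, walk

8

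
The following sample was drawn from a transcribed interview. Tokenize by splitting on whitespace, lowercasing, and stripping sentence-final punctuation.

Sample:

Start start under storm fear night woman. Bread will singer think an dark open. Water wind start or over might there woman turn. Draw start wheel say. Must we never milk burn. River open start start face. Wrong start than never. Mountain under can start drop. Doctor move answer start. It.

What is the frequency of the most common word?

Frequencies: start:9, under:2, woman:2, open:2, never:2, storm:1, fear:1, night:1, bread:1, will:1, singer:1, think:1, an:1, dark:1, water:1, wind:1, or:1, over:1, might:1, there:1, … (19 more, each freq 1)
Most common: 'start' with frequency 9.

9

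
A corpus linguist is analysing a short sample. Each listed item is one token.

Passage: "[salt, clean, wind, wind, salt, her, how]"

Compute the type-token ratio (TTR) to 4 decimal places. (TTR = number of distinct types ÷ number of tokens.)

0.7143

N = 7 tokens, V = 5 types.
TTR = V / N = 5 / 7 = 0.7143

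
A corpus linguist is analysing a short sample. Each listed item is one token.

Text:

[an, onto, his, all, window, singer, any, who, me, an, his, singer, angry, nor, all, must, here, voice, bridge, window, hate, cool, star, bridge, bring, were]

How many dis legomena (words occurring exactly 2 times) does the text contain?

6

Frequencies: an:2, his:2, all:2, window:2, singer:2, bridge:2, onto:1, any:1, who:1, me:1, angry:1, nor:1, must:1, here:1, voice:1, hate:1, cool:1, star:1, bring:1, were:1
Words with frequency 2: all, an, bridge, his, singer, window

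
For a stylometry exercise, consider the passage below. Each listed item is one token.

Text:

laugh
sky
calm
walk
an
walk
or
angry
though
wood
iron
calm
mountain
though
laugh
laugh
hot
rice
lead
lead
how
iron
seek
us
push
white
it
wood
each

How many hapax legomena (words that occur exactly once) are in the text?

14

Frequencies: laugh:3, calm:2, walk:2, though:2, wood:2, iron:2, lead:2, sky:1, an:1, or:1, angry:1, mountain:1, hot:1, rice:1, how:1, seek:1, us:1, push:1, white:1, it:1, … (1 more, each freq 1)
Hapax (freq=1): an, angry, each, hot, how, it, mountain, or, push, rice, seek, sky, us, white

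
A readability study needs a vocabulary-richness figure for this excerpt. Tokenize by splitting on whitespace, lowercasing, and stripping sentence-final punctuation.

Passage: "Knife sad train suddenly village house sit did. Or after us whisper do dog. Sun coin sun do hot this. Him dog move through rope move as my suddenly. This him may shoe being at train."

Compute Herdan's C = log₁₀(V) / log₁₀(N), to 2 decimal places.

N = 36, V = 28.
log₁₀(V) = 1.447158, log₁₀(N) = 1.556303
C = 1.447158 / 1.556303 = 0.93

0.93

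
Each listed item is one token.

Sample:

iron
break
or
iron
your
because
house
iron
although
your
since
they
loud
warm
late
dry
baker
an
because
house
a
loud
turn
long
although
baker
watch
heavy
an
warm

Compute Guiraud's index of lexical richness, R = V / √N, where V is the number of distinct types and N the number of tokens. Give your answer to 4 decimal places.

3.6515

N = 30, V = 20.
√N = 5.477226
R = 20 / 5.477226 = 3.6515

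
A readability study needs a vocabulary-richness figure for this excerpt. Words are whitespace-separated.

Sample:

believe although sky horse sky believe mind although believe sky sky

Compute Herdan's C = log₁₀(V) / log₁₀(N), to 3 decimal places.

0.671

N = 11, V = 5.
log₁₀(V) = 0.698970, log₁₀(N) = 1.041393
C = 0.698970 / 1.041393 = 0.671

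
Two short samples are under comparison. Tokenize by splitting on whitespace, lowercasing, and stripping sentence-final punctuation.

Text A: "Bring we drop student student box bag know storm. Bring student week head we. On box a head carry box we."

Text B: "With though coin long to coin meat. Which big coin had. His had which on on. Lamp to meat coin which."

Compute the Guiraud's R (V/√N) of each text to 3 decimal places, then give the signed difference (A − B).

A: V=13, N=21, R=2.837
B: V=12, N=21, R=2.619
Difference = 2.837 − 2.619 = 0.218

0.218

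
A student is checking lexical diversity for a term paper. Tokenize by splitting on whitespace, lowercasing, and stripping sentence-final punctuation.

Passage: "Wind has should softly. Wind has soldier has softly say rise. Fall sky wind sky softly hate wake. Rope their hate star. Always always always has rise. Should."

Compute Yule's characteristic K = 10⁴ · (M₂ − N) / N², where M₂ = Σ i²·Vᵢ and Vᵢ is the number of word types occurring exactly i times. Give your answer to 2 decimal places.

Frequencies: has:4, wind:3, softly:3, always:3, should:2, rise:2, sky:2, hate:2, soldier:1, say:1, fall:1, wake:1, rope:1, their:1, star:1
N = 28. Frequency spectrum: V_1=7, V_2=4, V_3=3, V_4=1
M₂ = 1²·7 + 2²·4 + 3²·3 + 4²·1 = 66
K = 10000 × (66 − 28) / 28² = 484.69

484.69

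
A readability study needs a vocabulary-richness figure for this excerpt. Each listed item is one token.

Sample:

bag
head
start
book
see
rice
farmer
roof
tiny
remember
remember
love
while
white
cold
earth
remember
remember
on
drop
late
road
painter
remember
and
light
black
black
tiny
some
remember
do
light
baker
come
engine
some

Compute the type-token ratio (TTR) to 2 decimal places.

0.76

N = 37 tokens, V = 28 types.
TTR = V / N = 28 / 37 = 0.76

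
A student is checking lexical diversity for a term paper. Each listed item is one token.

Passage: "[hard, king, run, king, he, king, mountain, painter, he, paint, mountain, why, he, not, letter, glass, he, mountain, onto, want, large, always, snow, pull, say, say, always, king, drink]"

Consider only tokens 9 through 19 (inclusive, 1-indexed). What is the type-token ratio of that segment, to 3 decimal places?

Segment tokens 9–19: he, paint, mountain, why, he, not, letter, glass, he, mountain, onto
Segment N = 11, segment V = 8.
TTR = 8 / 11 = 0.727

0.727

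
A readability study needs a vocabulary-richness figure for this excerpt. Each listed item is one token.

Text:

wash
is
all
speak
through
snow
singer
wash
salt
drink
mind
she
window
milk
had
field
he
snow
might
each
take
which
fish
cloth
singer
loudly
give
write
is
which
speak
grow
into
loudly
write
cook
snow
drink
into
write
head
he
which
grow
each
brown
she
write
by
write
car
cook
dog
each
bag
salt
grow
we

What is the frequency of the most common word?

5

Frequencies: write:5, snow:3, each:3, which:3, grow:3, wash:2, is:2, speak:2, singer:2, salt:2, drink:2, she:2, he:2, loudly:2, into:2, cook:2, all:1, through:1, mind:1, window:1, … (15 more, each freq 1)
Most common: 'write' with frequency 5.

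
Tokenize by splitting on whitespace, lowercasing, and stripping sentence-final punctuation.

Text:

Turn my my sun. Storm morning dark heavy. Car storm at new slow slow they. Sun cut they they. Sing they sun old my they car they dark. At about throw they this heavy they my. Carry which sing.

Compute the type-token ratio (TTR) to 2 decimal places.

N = 39 tokens, V = 20 types.
TTR = V / N = 20 / 39 = 0.51

0.51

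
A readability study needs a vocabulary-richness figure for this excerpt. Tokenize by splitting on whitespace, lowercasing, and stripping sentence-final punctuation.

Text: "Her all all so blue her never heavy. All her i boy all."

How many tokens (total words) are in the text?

13

Tokens: her, all, all, so, blue, her, never, heavy, all, her, i, boy, all
N = 13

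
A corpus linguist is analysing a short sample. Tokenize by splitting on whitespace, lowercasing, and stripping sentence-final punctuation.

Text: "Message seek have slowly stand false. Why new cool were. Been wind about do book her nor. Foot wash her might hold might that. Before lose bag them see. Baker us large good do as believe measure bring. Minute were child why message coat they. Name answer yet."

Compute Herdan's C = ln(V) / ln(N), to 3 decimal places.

0.966

N = 48, V = 42.
ln(V) = 3.737670, ln(N) = 3.871201
C = 3.737670 / 3.871201 = 0.966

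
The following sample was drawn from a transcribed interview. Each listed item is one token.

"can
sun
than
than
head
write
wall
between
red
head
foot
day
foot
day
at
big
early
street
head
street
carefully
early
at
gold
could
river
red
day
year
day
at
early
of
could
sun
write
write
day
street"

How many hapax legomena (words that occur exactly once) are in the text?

Frequencies: day:5, head:3, write:3, at:3, early:3, street:3, sun:2, than:2, red:2, foot:2, could:2, can:1, wall:1, between:1, big:1, carefully:1, gold:1, river:1, year:1, of:1
Hapax (freq=1): between, big, can, carefully, gold, of, river, wall, year

9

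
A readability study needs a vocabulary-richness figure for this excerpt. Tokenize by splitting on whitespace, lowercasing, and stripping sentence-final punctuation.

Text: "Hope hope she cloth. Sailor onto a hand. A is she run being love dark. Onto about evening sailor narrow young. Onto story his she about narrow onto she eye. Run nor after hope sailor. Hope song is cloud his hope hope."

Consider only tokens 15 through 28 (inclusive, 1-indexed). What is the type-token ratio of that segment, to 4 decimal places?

Segment tokens 15–28: dark, onto, about, evening, sailor, narrow, young, onto, story, his, she, about, narrow, onto
Segment N = 14, segment V = 10.
TTR = 10 / 14 = 0.7143

0.7143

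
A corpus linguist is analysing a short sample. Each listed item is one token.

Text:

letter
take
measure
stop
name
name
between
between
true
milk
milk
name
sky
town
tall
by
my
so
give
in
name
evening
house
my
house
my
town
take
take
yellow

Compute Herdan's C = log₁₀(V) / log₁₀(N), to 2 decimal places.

N = 30, V = 19.
log₁₀(V) = 1.278754, log₁₀(N) = 1.477121
C = 1.278754 / 1.477121 = 0.87

0.87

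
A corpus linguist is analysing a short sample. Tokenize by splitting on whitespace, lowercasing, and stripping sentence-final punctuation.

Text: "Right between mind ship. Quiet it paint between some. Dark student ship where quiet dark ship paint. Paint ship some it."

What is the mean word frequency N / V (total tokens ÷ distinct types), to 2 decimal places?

1.91

N = 21 tokens, V = 11 types.
Mean frequency = N / V = 21 / 11 = 1.91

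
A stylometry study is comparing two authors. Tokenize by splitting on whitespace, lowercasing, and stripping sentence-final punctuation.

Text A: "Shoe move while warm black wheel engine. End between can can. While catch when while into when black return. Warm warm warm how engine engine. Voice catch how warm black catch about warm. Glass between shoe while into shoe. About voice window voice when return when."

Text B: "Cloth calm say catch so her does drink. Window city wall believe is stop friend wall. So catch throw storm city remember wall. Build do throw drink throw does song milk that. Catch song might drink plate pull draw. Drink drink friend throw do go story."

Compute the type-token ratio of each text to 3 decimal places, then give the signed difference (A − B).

-0.217

TTR(A) = 19/46 = 0.413
TTR(B) = 29/46 = 0.630
Difference = 0.413 − 0.630 = -0.217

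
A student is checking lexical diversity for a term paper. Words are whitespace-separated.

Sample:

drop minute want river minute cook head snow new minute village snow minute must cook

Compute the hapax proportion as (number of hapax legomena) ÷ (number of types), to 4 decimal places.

0.7000

Frequencies: minute:4, cook:2, snow:2, drop:1, want:1, river:1, head:1, new:1, village:1, must:1
Hapax count = 7; type count = 10.
Ratio = 7 / 10 = 0.7000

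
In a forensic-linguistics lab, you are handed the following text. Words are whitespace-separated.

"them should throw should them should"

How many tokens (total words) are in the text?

6

Tokens: them, should, throw, should, them, should
N = 6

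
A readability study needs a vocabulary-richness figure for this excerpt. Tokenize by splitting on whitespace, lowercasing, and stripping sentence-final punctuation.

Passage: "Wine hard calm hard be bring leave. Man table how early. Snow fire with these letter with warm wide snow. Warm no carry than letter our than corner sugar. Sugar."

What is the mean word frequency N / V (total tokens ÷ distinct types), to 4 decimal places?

N = 30 tokens, V = 23 types.
Mean frequency = N / V = 30 / 23 = 1.3043

1.3043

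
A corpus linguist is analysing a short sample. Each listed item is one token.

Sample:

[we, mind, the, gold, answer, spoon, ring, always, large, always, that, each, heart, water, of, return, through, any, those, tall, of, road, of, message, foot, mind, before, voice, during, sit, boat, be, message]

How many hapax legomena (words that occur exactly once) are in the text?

Frequencies: of:3, mind:2, always:2, message:2, we:1, the:1, gold:1, answer:1, spoon:1, ring:1, large:1, that:1, each:1, heart:1, water:1, return:1, through:1, any:1, those:1, tall:1, … (8 more, each freq 1)
Hapax (freq=1): answer, any, be, before, boat, during, each, foot, gold, heart, large, return, ring, road, sit, spoon, tall, that, the, those, through, voice, water, we

24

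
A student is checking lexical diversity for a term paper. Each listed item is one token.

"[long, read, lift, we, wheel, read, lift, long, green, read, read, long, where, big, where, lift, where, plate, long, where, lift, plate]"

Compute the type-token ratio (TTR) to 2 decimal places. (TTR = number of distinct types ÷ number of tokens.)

0.41

N = 22 tokens, V = 9 types.
TTR = V / N = 9 / 22 = 0.41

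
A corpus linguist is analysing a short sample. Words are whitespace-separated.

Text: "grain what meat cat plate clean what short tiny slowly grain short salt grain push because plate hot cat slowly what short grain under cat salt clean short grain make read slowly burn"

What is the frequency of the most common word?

5

Frequencies: grain:5, short:4, what:3, cat:3, slowly:3, plate:2, clean:2, salt:2, meat:1, tiny:1, push:1, because:1, hot:1, under:1, make:1, read:1, burn:1
Most common: 'grain' with frequency 5.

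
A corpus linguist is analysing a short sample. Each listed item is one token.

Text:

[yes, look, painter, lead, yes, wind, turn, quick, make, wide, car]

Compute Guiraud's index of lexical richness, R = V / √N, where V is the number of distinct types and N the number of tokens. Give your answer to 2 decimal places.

3.02

N = 11, V = 10.
√N = 3.316625
R = 10 / 3.316625 = 3.02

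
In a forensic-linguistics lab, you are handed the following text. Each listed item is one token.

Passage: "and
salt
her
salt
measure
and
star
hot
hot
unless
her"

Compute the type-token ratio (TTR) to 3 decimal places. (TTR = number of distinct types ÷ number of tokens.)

N = 11 tokens, V = 7 types.
TTR = V / N = 7 / 11 = 0.636

0.636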